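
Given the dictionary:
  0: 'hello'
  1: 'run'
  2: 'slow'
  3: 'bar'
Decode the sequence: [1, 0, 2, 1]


Look up each index in the dictionary:
  1 -> 'run'
  0 -> 'hello'
  2 -> 'slow'
  1 -> 'run'

Decoded: "run hello slow run"


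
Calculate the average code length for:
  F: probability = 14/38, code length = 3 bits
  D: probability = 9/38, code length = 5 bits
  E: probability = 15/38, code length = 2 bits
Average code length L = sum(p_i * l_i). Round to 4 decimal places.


Weighted contributions p_i * l_i:
  F: (14/38) * 3 = 42/38
  D: (9/38) * 5 = 45/38
  E: (15/38) * 2 = 30/38
Sum = (42 + 45 + 30)/38 = 117/38

L = 117/38 = 3.0789 bits/symbol


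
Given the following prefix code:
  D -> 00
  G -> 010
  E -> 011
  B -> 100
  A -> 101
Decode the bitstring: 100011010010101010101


Decoding step by step:
Bits 100 -> B
Bits 011 -> E
Bits 010 -> G
Bits 010 -> G
Bits 101 -> A
Bits 010 -> G
Bits 101 -> A


Decoded message: BEGGAGA


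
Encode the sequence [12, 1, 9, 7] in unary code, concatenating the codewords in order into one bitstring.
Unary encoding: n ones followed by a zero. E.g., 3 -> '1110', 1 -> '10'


Encode each number as n ones followed by a terminating 0:
  12 -> 1111111111110 (13 bits)
  1 -> 10 (2 bits)
  9 -> 1111111110 (10 bits)
  7 -> 11111110 (8 bits)
Total length = 13 + 2 + 10 + 8 = 33 bits.

Unary([12, 1, 9, 7]) = 111111111111010111111111011111110 (33 bits)


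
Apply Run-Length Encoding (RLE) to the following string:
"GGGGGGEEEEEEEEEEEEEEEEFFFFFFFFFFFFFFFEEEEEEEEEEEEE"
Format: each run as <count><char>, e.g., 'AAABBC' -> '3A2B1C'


Scanning runs left to right:
  i=0: run of 'G' x 6 -> '6G'
  i=6: run of 'E' x 16 -> '16E'
  i=22: run of 'F' x 15 -> '15F'
  i=37: run of 'E' x 13 -> '13E'

RLE = 6G16E15F13E


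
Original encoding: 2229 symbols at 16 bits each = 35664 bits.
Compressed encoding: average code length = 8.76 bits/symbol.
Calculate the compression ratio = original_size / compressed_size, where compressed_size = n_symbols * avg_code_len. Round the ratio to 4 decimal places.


original_size = n_symbols * orig_bits = 2229 * 16 = 35664 bits
compressed_size = n_symbols * avg_code_len = 2229 * 8.76 = 19526.04 bits
ratio = original_size / compressed_size = 35664 / 19526.04 = 1.8265

Compression ratio = 1.8265


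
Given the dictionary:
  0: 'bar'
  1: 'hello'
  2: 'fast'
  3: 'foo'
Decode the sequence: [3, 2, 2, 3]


Look up each index in the dictionary:
  3 -> 'foo'
  2 -> 'fast'
  2 -> 'fast'
  3 -> 'foo'

Decoded: "foo fast fast foo"


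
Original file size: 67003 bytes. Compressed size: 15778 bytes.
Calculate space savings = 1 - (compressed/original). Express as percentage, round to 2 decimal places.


ratio = compressed/original = 15778/67003 = 0.235482
savings = 1 - ratio = 1 - 0.235482 = 0.764518
as a percentage: 0.764518 * 100 = 76.45%

Space savings = 1 - 15778/67003 = 76.45%


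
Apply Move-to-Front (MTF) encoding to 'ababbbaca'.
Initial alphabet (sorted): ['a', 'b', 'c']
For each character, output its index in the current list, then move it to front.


MTF encoding:
'a': index 0 in ['a', 'b', 'c'] -> ['a', 'b', 'c']
'b': index 1 in ['a', 'b', 'c'] -> ['b', 'a', 'c']
'a': index 1 in ['b', 'a', 'c'] -> ['a', 'b', 'c']
'b': index 1 in ['a', 'b', 'c'] -> ['b', 'a', 'c']
'b': index 0 in ['b', 'a', 'c'] -> ['b', 'a', 'c']
'b': index 0 in ['b', 'a', 'c'] -> ['b', 'a', 'c']
'a': index 1 in ['b', 'a', 'c'] -> ['a', 'b', 'c']
'c': index 2 in ['a', 'b', 'c'] -> ['c', 'a', 'b']
'a': index 1 in ['c', 'a', 'b'] -> ['a', 'c', 'b']


Output: [0, 1, 1, 1, 0, 0, 1, 2, 1]


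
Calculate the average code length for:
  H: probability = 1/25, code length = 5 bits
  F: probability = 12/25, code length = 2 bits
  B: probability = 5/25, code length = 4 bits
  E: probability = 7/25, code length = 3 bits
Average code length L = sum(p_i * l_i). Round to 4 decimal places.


Weighted contributions p_i * l_i:
  H: (1/25) * 5 = 5/25
  F: (12/25) * 2 = 24/25
  B: (5/25) * 4 = 20/25
  E: (7/25) * 3 = 21/25
Sum = (5 + 24 + 20 + 21)/25 = 70/25

L = 70/25 = 2.8000 bits/symbol


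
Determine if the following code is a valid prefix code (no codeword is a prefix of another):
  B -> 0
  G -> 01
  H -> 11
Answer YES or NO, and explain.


Checking each pair (does one codeword prefix another?):
  B='0' vs G='01': prefix -- VIOLATION

NO -- this is NOT a valid prefix code. B (0) is a prefix of G (01).


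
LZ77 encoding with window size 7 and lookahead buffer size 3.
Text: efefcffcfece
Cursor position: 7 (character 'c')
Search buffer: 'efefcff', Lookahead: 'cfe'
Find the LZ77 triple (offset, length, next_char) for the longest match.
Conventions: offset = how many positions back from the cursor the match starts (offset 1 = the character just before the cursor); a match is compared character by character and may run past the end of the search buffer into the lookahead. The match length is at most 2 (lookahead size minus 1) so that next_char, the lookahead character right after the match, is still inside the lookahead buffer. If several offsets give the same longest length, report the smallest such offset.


Try each offset into the search buffer:
  offset=1 (pos 6, char 'f'): match length 0
  offset=2 (pos 5, char 'f'): match length 0
  offset=3 (pos 4, char 'c'): match length 2
  offset=4 (pos 3, char 'f'): match length 0
  offset=5 (pos 2, char 'e'): match length 0
  offset=6 (pos 1, char 'f'): match length 0
  offset=7 (pos 0, char 'e'): match length 0
Longest match has length 2 at offset 3.
next_char = character at position 7 + 2 = 9 -> 'e'

Best match: offset=3, length=2 (matching 'cf' starting at position 4)
LZ77 triple: (3, 2, 'e')


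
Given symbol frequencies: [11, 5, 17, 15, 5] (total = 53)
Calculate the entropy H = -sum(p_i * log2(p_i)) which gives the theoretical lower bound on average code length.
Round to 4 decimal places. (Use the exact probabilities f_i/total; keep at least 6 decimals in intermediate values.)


Per-symbol terms -p_i * log2(p_i) with p_i = f_i/53:
  p = 11/53 = 0.207547: log2(p) = -2.268489, -p*log2(p) = 0.470818
  p = 5/53 = 0.094340: log2(p) = -3.405992, -p*log2(p) = 0.321320
  p = 17/53 = 0.320755: log2(p) = -1.640458, -p*log2(p) = 0.526185
  p = 15/53 = 0.283019: log2(p) = -1.821030, -p*log2(p) = 0.515386
  p = 5/53 = 0.094340: log2(p) = -3.405992, -p*log2(p) = 0.321320
H = 0.470818 + 0.321320 + 0.526185 + 0.515386 + 0.321320 = 2.155029

H = 2.155 bits/symbol


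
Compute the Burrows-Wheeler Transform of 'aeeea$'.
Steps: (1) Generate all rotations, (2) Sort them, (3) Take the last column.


Rotations (sorted):
  0: $aeeea -> last char: a
  1: a$aeee -> last char: e
  2: aeeea$ -> last char: $
  3: ea$aee -> last char: e
  4: eea$ae -> last char: e
  5: eeea$a -> last char: a


BWT = ae$eea


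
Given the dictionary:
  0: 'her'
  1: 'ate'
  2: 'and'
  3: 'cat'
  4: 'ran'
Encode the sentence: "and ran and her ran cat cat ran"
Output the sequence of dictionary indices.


Look up each word in the dictionary:
  'and' -> 2
  'ran' -> 4
  'and' -> 2
  'her' -> 0
  'ran' -> 4
  'cat' -> 3
  'cat' -> 3
  'ran' -> 4

Encoded: [2, 4, 2, 0, 4, 3, 3, 4]


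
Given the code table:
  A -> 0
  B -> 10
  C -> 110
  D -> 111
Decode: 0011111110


Decoding:
0 -> A
0 -> A
111 -> D
111 -> D
10 -> B


Result: AADDB


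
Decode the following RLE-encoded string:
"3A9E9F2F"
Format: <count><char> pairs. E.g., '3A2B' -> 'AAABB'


Expanding each <count><char> pair:
  3A -> 'AAA'
  9E -> 'EEEEEEEEE'
  9F -> 'FFFFFFFFF'
  2F -> 'FF'

Decoded = AAAEEEEEEEEEFFFFFFFFFFF


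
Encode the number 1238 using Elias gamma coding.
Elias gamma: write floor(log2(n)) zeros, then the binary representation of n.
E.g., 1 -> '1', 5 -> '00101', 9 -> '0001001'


num_bits = floor(log2(1238)) + 1 = 11
leading_zeros = num_bits - 1 = 10
binary(1238) = 10011010110

Elias gamma(1238) = '0000000000' + '10011010110' = 000000000010011010110 (21 bits)


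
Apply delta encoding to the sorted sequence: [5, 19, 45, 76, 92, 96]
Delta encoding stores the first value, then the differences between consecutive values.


First value: 5
Deltas:
  19 - 5 = 14
  45 - 19 = 26
  76 - 45 = 31
  92 - 76 = 16
  96 - 92 = 4


Delta encoded: [5, 14, 26, 31, 16, 4]


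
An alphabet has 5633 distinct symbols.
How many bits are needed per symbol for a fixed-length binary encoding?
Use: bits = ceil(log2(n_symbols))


log2(5633) = 12.4597
Bracket: 2^12 = 4096 < 5633 <= 2^13 = 8192
So ceil(log2(5633)) = 13

bits = ceil(log2(5633)) = ceil(12.4597) = 13 bits


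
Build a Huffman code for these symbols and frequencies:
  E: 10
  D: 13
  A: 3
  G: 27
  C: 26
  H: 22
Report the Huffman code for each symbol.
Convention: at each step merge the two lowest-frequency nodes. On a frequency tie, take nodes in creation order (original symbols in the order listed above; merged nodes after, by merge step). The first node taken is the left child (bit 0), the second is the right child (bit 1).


Huffman tree construction:
Step 1: Merge A(3) + E(10) = 13
Step 2: Merge D(13) + (A+E)(13) = 26
Step 3: Merge H(22) + C(26) = 48
Step 4: Merge (D+(A+E))(26) + G(27) = 53
Step 5: Merge (H+C)(48) + ((D+(A+E))+G)(53) = 101
Read each symbol's code off the tree from the root (left child = 0, right child = 1).

Codes:
  E: 1011 (length 4)
  D: 100 (length 3)
  A: 1010 (length 4)
  G: 11 (length 2)
  C: 01 (length 2)
  H: 00 (length 2)
Average code length: 241/101 = 2.3861 bits/symbol


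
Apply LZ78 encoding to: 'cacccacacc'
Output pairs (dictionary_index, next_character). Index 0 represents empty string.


LZ78 encoding steps:
Dictionary: {0: ''}
Step 1: w='' (idx 0), next='c' -> output (0, 'c'), add 'c' as idx 1
Step 2: w='' (idx 0), next='a' -> output (0, 'a'), add 'a' as idx 2
Step 3: w='c' (idx 1), next='c' -> output (1, 'c'), add 'cc' as idx 3
Step 4: w='c' (idx 1), next='a' -> output (1, 'a'), add 'ca' as idx 4
Step 5: w='ca' (idx 4), next='c' -> output (4, 'c'), add 'cac' as idx 5
Step 6: w='c' (idx 1), end of input -> output (1, '')


Encoded: [(0, 'c'), (0, 'a'), (1, 'c'), (1, 'a'), (4, 'c'), (1, '')]


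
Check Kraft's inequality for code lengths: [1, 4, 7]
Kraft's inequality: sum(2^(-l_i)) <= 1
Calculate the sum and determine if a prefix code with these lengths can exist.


Sum = 2^(-1) + 2^(-4) + 2^(-7)
    = 0.5 + 0.0625 + 0.0078125
    = 73/128 = 0.5703125
Since 0.5703125 <= 1, Kraft's inequality IS satisfied.
A prefix code with these lengths CAN exist.

Kraft sum = 0.5703125. Satisfied.


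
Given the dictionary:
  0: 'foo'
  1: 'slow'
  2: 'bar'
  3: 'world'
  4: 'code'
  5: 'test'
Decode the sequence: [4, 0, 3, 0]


Look up each index in the dictionary:
  4 -> 'code'
  0 -> 'foo'
  3 -> 'world'
  0 -> 'foo'

Decoded: "code foo world foo"


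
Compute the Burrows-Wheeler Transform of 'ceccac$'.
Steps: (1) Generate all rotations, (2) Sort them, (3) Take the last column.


Rotations (sorted):
  0: $ceccac -> last char: c
  1: ac$cecc -> last char: c
  2: c$cecca -> last char: a
  3: cac$cec -> last char: c
  4: ccac$ce -> last char: e
  5: ceccac$ -> last char: $
  6: eccac$c -> last char: c


BWT = ccace$c


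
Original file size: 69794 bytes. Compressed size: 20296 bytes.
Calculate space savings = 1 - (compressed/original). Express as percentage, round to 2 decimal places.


ratio = compressed/original = 20296/69794 = 0.290799
savings = 1 - ratio = 1 - 0.290799 = 0.709201
as a percentage: 0.709201 * 100 = 70.92%

Space savings = 1 - 20296/69794 = 70.92%


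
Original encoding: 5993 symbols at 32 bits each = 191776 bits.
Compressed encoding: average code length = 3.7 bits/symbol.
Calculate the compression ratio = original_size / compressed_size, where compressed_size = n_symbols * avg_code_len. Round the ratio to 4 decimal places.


original_size = n_symbols * orig_bits = 5993 * 32 = 191776 bits
compressed_size = n_symbols * avg_code_len = 5993 * 3.7 = 22174.1 bits
ratio = original_size / compressed_size = 191776 / 22174.1 = 8.6486

Compression ratio = 8.6486


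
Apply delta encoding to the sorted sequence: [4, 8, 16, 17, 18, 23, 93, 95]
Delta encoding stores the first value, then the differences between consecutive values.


First value: 4
Deltas:
  8 - 4 = 4
  16 - 8 = 8
  17 - 16 = 1
  18 - 17 = 1
  23 - 18 = 5
  93 - 23 = 70
  95 - 93 = 2


Delta encoded: [4, 4, 8, 1, 1, 5, 70, 2]


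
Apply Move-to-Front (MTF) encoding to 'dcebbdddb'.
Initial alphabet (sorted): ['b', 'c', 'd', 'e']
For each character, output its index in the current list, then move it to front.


MTF encoding:
'd': index 2 in ['b', 'c', 'd', 'e'] -> ['d', 'b', 'c', 'e']
'c': index 2 in ['d', 'b', 'c', 'e'] -> ['c', 'd', 'b', 'e']
'e': index 3 in ['c', 'd', 'b', 'e'] -> ['e', 'c', 'd', 'b']
'b': index 3 in ['e', 'c', 'd', 'b'] -> ['b', 'e', 'c', 'd']
'b': index 0 in ['b', 'e', 'c', 'd'] -> ['b', 'e', 'c', 'd']
'd': index 3 in ['b', 'e', 'c', 'd'] -> ['d', 'b', 'e', 'c']
'd': index 0 in ['d', 'b', 'e', 'c'] -> ['d', 'b', 'e', 'c']
'd': index 0 in ['d', 'b', 'e', 'c'] -> ['d', 'b', 'e', 'c']
'b': index 1 in ['d', 'b', 'e', 'c'] -> ['b', 'd', 'e', 'c']


Output: [2, 2, 3, 3, 0, 3, 0, 0, 1]


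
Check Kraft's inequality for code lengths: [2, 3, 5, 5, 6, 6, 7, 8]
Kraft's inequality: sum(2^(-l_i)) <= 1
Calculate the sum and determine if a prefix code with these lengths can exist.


Sum = 2^(-2) + 2^(-3) + 2^(-5) + 2^(-5) + 2^(-6) + 2^(-6) + 2^(-7) + 2^(-8)
    = 0.25 + 0.125 + 0.03125 + 0.03125 + 0.015625 + 0.015625 + 0.0078125 + 0.00390625
    = 123/256 = 0.48046875
Since 0.48046875 <= 1, Kraft's inequality IS satisfied.
A prefix code with these lengths CAN exist.

Kraft sum = 0.48046875. Satisfied.


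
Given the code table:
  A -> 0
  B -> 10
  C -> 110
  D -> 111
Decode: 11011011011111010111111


Decoding:
110 -> C
110 -> C
110 -> C
111 -> D
110 -> C
10 -> B
111 -> D
111 -> D


Result: CCCDCBDD


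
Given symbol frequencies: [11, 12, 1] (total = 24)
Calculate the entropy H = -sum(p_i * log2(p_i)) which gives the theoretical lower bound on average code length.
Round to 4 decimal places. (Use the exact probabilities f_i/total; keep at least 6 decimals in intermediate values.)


Per-symbol terms -p_i * log2(p_i) with p_i = f_i/24:
  p = 11/24 = 0.458333: log2(p) = -1.125531, -p*log2(p) = 0.515868
  p = 12/24 = 0.500000: log2(p) = -1.000000, -p*log2(p) = 0.500000
  p = 1/24 = 0.041667: log2(p) = -4.584963, -p*log2(p) = 0.191040
H = 0.515868 + 0.500000 + 0.191040 = 1.206908

H = 1.2069 bits/symbol


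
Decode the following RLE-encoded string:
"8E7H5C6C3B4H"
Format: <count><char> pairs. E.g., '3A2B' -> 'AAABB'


Expanding each <count><char> pair:
  8E -> 'EEEEEEEE'
  7H -> 'HHHHHHH'
  5C -> 'CCCCC'
  6C -> 'CCCCCC'
  3B -> 'BBB'
  4H -> 'HHHH'

Decoded = EEEEEEEEHHHHHHHCCCCCCCCCCCBBBHHHH


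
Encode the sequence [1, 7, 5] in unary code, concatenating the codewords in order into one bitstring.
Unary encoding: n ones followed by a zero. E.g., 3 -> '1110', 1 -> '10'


Encode each number as n ones followed by a terminating 0:
  1 -> 10 (2 bits)
  7 -> 11111110 (8 bits)
  5 -> 111110 (6 bits)
Total length = 2 + 8 + 6 = 16 bits.

Unary([1, 7, 5]) = 1011111110111110 (16 bits)


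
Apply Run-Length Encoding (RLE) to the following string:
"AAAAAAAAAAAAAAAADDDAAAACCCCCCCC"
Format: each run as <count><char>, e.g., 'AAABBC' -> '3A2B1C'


Scanning runs left to right:
  i=0: run of 'A' x 16 -> '16A'
  i=16: run of 'D' x 3 -> '3D'
  i=19: run of 'A' x 4 -> '4A'
  i=23: run of 'C' x 8 -> '8C'

RLE = 16A3D4A8C


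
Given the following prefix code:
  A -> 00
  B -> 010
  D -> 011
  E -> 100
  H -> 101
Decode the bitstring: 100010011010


Decoding step by step:
Bits 100 -> E
Bits 010 -> B
Bits 011 -> D
Bits 010 -> B


Decoded message: EBDB


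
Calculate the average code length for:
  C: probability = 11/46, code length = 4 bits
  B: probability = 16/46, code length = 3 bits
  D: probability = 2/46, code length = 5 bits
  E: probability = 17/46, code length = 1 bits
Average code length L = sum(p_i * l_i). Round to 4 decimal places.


Weighted contributions p_i * l_i:
  C: (11/46) * 4 = 44/46
  B: (16/46) * 3 = 48/46
  D: (2/46) * 5 = 10/46
  E: (17/46) * 1 = 17/46
Sum = (44 + 48 + 10 + 17)/46 = 119/46

L = 119/46 = 2.5870 bits/symbol


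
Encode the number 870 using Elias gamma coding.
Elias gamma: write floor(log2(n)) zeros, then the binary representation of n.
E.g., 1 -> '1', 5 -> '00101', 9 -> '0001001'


num_bits = floor(log2(870)) + 1 = 10
leading_zeros = num_bits - 1 = 9
binary(870) = 1101100110

Elias gamma(870) = '000000000' + '1101100110' = 0000000001101100110 (19 bits)


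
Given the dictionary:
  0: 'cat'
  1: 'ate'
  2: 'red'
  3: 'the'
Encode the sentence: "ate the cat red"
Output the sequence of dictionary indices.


Look up each word in the dictionary:
  'ate' -> 1
  'the' -> 3
  'cat' -> 0
  'red' -> 2

Encoded: [1, 3, 0, 2]


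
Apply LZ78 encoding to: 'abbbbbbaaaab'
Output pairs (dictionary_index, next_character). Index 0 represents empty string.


LZ78 encoding steps:
Dictionary: {0: ''}
Step 1: w='' (idx 0), next='a' -> output (0, 'a'), add 'a' as idx 1
Step 2: w='' (idx 0), next='b' -> output (0, 'b'), add 'b' as idx 2
Step 3: w='b' (idx 2), next='b' -> output (2, 'b'), add 'bb' as idx 3
Step 4: w='bb' (idx 3), next='b' -> output (3, 'b'), add 'bbb' as idx 4
Step 5: w='a' (idx 1), next='a' -> output (1, 'a'), add 'aa' as idx 5
Step 6: w='aa' (idx 5), next='b' -> output (5, 'b'), add 'aab' as idx 6


Encoded: [(0, 'a'), (0, 'b'), (2, 'b'), (3, 'b'), (1, 'a'), (5, 'b')]


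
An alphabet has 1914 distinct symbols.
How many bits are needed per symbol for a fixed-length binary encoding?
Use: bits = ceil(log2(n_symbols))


log2(1914) = 10.9024
Bracket: 2^10 = 1024 < 1914 <= 2^11 = 2048
So ceil(log2(1914)) = 11

bits = ceil(log2(1914)) = ceil(10.9024) = 11 bits


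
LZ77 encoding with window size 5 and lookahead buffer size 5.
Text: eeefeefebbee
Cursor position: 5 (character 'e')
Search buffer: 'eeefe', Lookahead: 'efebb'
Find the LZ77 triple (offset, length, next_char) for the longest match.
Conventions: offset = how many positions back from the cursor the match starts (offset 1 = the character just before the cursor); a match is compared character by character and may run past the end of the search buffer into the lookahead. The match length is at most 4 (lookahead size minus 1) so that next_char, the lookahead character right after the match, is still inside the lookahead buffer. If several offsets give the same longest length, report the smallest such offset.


Try each offset into the search buffer:
  offset=1 (pos 4, char 'e'): match length 1
  offset=2 (pos 3, char 'f'): match length 0
  offset=3 (pos 2, char 'e'): match length 3
  offset=4 (pos 1, char 'e'): match length 1
  offset=5 (pos 0, char 'e'): match length 1
Longest match has length 3 at offset 3.
next_char = character at position 5 + 3 = 8 -> 'b'

Best match: offset=3, length=3 (matching 'efe' starting at position 2)
LZ77 triple: (3, 3, 'b')


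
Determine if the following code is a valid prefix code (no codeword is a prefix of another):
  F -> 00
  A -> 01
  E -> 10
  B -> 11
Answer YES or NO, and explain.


Checking each pair (does one codeword prefix another?):
  F='00' vs A='01': no prefix
  F='00' vs E='10': no prefix
  F='00' vs B='11': no prefix
  A='01' vs F='00': no prefix
  A='01' vs E='10': no prefix
  A='01' vs B='11': no prefix
  E='10' vs F='00': no prefix
  E='10' vs A='01': no prefix
  E='10' vs B='11': no prefix
  B='11' vs F='00': no prefix
  B='11' vs A='01': no prefix
  B='11' vs E='10': no prefix
No violation found over all pairs.

YES -- this is a valid prefix code. No codeword is a prefix of any other codeword.


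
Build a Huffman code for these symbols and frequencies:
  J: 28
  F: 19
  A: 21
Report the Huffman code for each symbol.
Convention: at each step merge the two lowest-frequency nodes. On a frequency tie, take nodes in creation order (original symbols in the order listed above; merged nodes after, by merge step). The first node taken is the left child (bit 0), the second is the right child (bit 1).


Huffman tree construction:
Step 1: Merge F(19) + A(21) = 40
Step 2: Merge J(28) + (F+A)(40) = 68
Read each symbol's code off the tree from the root (left child = 0, right child = 1).

Codes:
  J: 0 (length 1)
  F: 10 (length 2)
  A: 11 (length 2)
Average code length: 108/68 = 1.5882 bits/symbol


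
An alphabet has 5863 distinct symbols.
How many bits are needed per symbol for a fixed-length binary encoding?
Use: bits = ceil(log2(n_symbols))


log2(5863) = 12.5174
Bracket: 2^12 = 4096 < 5863 <= 2^13 = 8192
So ceil(log2(5863)) = 13

bits = ceil(log2(5863)) = ceil(12.5174) = 13 bits


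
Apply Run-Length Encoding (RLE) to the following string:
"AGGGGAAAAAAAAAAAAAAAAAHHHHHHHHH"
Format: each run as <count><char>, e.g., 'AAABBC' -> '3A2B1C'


Scanning runs left to right:
  i=0: run of 'A' x 1 -> '1A'
  i=1: run of 'G' x 4 -> '4G'
  i=5: run of 'A' x 17 -> '17A'
  i=22: run of 'H' x 9 -> '9H'

RLE = 1A4G17A9H


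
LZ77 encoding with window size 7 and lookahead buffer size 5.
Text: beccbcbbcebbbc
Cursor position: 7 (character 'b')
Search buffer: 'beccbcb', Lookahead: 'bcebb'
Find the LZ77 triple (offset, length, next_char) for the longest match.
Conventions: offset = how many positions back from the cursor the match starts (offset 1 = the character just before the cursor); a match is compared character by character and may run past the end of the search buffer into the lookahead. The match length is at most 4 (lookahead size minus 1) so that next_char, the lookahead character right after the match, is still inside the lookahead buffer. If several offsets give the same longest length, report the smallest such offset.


Try each offset into the search buffer:
  offset=1 (pos 6, char 'b'): match length 1
  offset=2 (pos 5, char 'c'): match length 0
  offset=3 (pos 4, char 'b'): match length 2
  offset=4 (pos 3, char 'c'): match length 0
  offset=5 (pos 2, char 'c'): match length 0
  offset=6 (pos 1, char 'e'): match length 0
  offset=7 (pos 0, char 'b'): match length 1
Longest match has length 2 at offset 3.
next_char = character at position 7 + 2 = 9 -> 'e'

Best match: offset=3, length=2 (matching 'bc' starting at position 4)
LZ77 triple: (3, 2, 'e')


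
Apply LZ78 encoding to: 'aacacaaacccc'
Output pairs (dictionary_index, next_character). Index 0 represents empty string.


LZ78 encoding steps:
Dictionary: {0: ''}
Step 1: w='' (idx 0), next='a' -> output (0, 'a'), add 'a' as idx 1
Step 2: w='a' (idx 1), next='c' -> output (1, 'c'), add 'ac' as idx 2
Step 3: w='ac' (idx 2), next='a' -> output (2, 'a'), add 'aca' as idx 3
Step 4: w='a' (idx 1), next='a' -> output (1, 'a'), add 'aa' as idx 4
Step 5: w='' (idx 0), next='c' -> output (0, 'c'), add 'c' as idx 5
Step 6: w='c' (idx 5), next='c' -> output (5, 'c'), add 'cc' as idx 6
Step 7: w='c' (idx 5), end of input -> output (5, '')


Encoded: [(0, 'a'), (1, 'c'), (2, 'a'), (1, 'a'), (0, 'c'), (5, 'c'), (5, '')]


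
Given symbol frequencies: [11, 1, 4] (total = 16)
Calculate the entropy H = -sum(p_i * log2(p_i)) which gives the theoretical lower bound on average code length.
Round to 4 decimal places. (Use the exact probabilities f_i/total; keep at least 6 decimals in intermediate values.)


Per-symbol terms -p_i * log2(p_i) with p_i = f_i/16:
  p = 11/16 = 0.687500: log2(p) = -0.540568, -p*log2(p) = 0.371641
  p = 1/16 = 0.062500: log2(p) = -4.000000, -p*log2(p) = 0.250000
  p = 4/16 = 0.250000: log2(p) = -2.000000, -p*log2(p) = 0.500000
H = 0.371641 + 0.250000 + 0.500000 = 1.121641

H = 1.1216 bits/symbol


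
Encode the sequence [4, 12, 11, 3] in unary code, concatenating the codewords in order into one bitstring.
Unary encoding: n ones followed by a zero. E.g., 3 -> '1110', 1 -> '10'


Encode each number as n ones followed by a terminating 0:
  4 -> 11110 (5 bits)
  12 -> 1111111111110 (13 bits)
  11 -> 111111111110 (12 bits)
  3 -> 1110 (4 bits)
Total length = 5 + 13 + 12 + 4 = 34 bits.

Unary([4, 12, 11, 3]) = 1111011111111111101111111111101110 (34 bits)


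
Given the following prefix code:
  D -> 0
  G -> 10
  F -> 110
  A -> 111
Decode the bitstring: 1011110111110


Decoding step by step:
Bits 10 -> G
Bits 111 -> A
Bits 10 -> G
Bits 111 -> A
Bits 110 -> F


Decoded message: GAGAF


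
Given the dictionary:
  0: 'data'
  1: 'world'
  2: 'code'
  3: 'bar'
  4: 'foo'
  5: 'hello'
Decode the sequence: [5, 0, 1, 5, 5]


Look up each index in the dictionary:
  5 -> 'hello'
  0 -> 'data'
  1 -> 'world'
  5 -> 'hello'
  5 -> 'hello'

Decoded: "hello data world hello hello"


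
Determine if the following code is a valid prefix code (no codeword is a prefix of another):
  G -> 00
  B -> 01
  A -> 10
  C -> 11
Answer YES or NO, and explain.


Checking each pair (does one codeword prefix another?):
  G='00' vs B='01': no prefix
  G='00' vs A='10': no prefix
  G='00' vs C='11': no prefix
  B='01' vs G='00': no prefix
  B='01' vs A='10': no prefix
  B='01' vs C='11': no prefix
  A='10' vs G='00': no prefix
  A='10' vs B='01': no prefix
  A='10' vs C='11': no prefix
  C='11' vs G='00': no prefix
  C='11' vs B='01': no prefix
  C='11' vs A='10': no prefix
No violation found over all pairs.

YES -- this is a valid prefix code. No codeword is a prefix of any other codeword.


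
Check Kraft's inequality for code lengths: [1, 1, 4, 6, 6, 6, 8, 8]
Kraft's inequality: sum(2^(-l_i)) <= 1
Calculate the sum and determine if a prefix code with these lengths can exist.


Sum = 2^(-1) + 2^(-1) + 2^(-4) + 2^(-6) + 2^(-6) + 2^(-6) + 2^(-8) + 2^(-8)
    = 0.5 + 0.5 + 0.0625 + 0.015625 + 0.015625 + 0.015625 + 0.00390625 + 0.00390625
    = 286/256 = 1.1171875
Since 1.1171875 > 1, Kraft's inequality is NOT satisfied.
A prefix code with these lengths CANNOT exist.

Kraft sum = 1.1171875. Not satisfied.


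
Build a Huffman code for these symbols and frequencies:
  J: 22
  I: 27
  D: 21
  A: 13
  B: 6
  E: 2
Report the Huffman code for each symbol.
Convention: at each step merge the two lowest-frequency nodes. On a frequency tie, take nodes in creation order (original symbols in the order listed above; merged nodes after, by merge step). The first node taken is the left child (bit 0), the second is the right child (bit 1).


Huffman tree construction:
Step 1: Merge E(2) + B(6) = 8
Step 2: Merge (E+B)(8) + A(13) = 21
Step 3: Merge D(21) + ((E+B)+A)(21) = 42
Step 4: Merge J(22) + I(27) = 49
Step 5: Merge (D+((E+B)+A))(42) + (J+I)(49) = 91
Read each symbol's code off the tree from the root (left child = 0, right child = 1).

Codes:
  J: 10 (length 2)
  I: 11 (length 2)
  D: 00 (length 2)
  A: 011 (length 3)
  B: 0101 (length 4)
  E: 0100 (length 4)
Average code length: 211/91 = 2.3187 bits/symbol


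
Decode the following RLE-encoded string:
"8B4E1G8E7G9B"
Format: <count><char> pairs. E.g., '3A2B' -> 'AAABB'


Expanding each <count><char> pair:
  8B -> 'BBBBBBBB'
  4E -> 'EEEE'
  1G -> 'G'
  8E -> 'EEEEEEEE'
  7G -> 'GGGGGGG'
  9B -> 'BBBBBBBBB'

Decoded = BBBBBBBBEEEEGEEEEEEEEGGGGGGGBBBBBBBBB


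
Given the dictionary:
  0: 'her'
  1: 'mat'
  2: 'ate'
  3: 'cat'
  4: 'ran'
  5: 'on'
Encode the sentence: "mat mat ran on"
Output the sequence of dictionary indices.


Look up each word in the dictionary:
  'mat' -> 1
  'mat' -> 1
  'ran' -> 4
  'on' -> 5

Encoded: [1, 1, 4, 5]


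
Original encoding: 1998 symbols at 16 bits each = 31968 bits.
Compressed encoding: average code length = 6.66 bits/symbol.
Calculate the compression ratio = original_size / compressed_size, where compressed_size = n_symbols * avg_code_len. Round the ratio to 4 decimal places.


original_size = n_symbols * orig_bits = 1998 * 16 = 31968 bits
compressed_size = n_symbols * avg_code_len = 1998 * 6.66 = 13306.68 bits
ratio = original_size / compressed_size = 31968 / 13306.68 = 2.4024

Compression ratio = 2.4024


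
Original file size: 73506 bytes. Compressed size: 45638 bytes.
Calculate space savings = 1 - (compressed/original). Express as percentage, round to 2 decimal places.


ratio = compressed/original = 45638/73506 = 0.620874
savings = 1 - ratio = 1 - 0.620874 = 0.379126
as a percentage: 0.379126 * 100 = 37.91%

Space savings = 1 - 45638/73506 = 37.91%


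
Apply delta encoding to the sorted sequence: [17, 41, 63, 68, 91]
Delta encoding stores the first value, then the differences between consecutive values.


First value: 17
Deltas:
  41 - 17 = 24
  63 - 41 = 22
  68 - 63 = 5
  91 - 68 = 23


Delta encoded: [17, 24, 22, 5, 23]


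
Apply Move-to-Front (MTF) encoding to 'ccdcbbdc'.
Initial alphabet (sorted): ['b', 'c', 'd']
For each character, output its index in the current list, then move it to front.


MTF encoding:
'c': index 1 in ['b', 'c', 'd'] -> ['c', 'b', 'd']
'c': index 0 in ['c', 'b', 'd'] -> ['c', 'b', 'd']
'd': index 2 in ['c', 'b', 'd'] -> ['d', 'c', 'b']
'c': index 1 in ['d', 'c', 'b'] -> ['c', 'd', 'b']
'b': index 2 in ['c', 'd', 'b'] -> ['b', 'c', 'd']
'b': index 0 in ['b', 'c', 'd'] -> ['b', 'c', 'd']
'd': index 2 in ['b', 'c', 'd'] -> ['d', 'b', 'c']
'c': index 2 in ['d', 'b', 'c'] -> ['c', 'd', 'b']


Output: [1, 0, 2, 1, 2, 0, 2, 2]


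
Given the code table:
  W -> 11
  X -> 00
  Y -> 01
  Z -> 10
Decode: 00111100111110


Decoding:
00 -> X
11 -> W
11 -> W
00 -> X
11 -> W
11 -> W
10 -> Z


Result: XWWXWWZ


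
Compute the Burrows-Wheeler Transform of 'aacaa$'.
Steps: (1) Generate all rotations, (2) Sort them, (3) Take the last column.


Rotations (sorted):
  0: $aacaa -> last char: a
  1: a$aaca -> last char: a
  2: aa$aac -> last char: c
  3: aacaa$ -> last char: $
  4: acaa$a -> last char: a
  5: caa$aa -> last char: a


BWT = aac$aa


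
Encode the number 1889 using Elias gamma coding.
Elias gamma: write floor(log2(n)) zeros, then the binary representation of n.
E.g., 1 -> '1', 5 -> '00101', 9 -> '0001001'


num_bits = floor(log2(1889)) + 1 = 11
leading_zeros = num_bits - 1 = 10
binary(1889) = 11101100001

Elias gamma(1889) = '0000000000' + '11101100001' = 000000000011101100001 (21 bits)


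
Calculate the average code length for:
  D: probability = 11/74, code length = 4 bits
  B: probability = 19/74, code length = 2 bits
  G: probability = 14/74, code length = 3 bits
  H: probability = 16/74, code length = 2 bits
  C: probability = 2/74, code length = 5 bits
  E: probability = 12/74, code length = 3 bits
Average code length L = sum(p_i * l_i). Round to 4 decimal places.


Weighted contributions p_i * l_i:
  D: (11/74) * 4 = 44/74
  B: (19/74) * 2 = 38/74
  G: (14/74) * 3 = 42/74
  H: (16/74) * 2 = 32/74
  C: (2/74) * 5 = 10/74
  E: (12/74) * 3 = 36/74
Sum = (44 + 38 + 42 + 32 + 10 + 36)/74 = 202/74

L = 202/74 = 2.7297 bits/symbol


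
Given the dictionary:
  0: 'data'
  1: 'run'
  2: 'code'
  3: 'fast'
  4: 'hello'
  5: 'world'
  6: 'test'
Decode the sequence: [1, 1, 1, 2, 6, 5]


Look up each index in the dictionary:
  1 -> 'run'
  1 -> 'run'
  1 -> 'run'
  2 -> 'code'
  6 -> 'test'
  5 -> 'world'

Decoded: "run run run code test world"


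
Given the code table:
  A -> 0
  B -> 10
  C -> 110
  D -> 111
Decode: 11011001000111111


Decoding:
110 -> C
110 -> C
0 -> A
10 -> B
0 -> A
0 -> A
111 -> D
111 -> D


Result: CCABAADD


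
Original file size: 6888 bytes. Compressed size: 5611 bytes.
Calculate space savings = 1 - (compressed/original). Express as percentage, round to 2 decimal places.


ratio = compressed/original = 5611/6888 = 0.814605
savings = 1 - ratio = 1 - 0.814605 = 0.185395
as a percentage: 0.185395 * 100 = 18.54%

Space savings = 1 - 5611/6888 = 18.54%


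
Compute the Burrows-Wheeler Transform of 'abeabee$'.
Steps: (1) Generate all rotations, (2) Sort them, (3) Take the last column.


Rotations (sorted):
  0: $abeabee -> last char: e
  1: abeabee$ -> last char: $
  2: abee$abe -> last char: e
  3: beabee$a -> last char: a
  4: bee$abea -> last char: a
  5: e$abeabe -> last char: e
  6: eabee$ab -> last char: b
  7: ee$abeab -> last char: b


BWT = e$eaaebb


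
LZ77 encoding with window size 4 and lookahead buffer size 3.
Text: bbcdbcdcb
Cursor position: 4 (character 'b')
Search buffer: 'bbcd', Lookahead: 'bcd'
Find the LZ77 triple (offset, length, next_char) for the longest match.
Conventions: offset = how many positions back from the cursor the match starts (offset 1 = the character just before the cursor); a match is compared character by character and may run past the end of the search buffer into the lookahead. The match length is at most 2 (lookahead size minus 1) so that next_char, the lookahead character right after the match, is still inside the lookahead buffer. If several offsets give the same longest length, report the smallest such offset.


Try each offset into the search buffer:
  offset=1 (pos 3, char 'd'): match length 0
  offset=2 (pos 2, char 'c'): match length 0
  offset=3 (pos 1, char 'b'): match length 2
  offset=4 (pos 0, char 'b'): match length 1
Longest match has length 2 at offset 3.
next_char = character at position 4 + 2 = 6 -> 'd'

Best match: offset=3, length=2 (matching 'bc' starting at position 1)
LZ77 triple: (3, 2, 'd')


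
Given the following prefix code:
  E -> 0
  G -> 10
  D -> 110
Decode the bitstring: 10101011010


Decoding step by step:
Bits 10 -> G
Bits 10 -> G
Bits 10 -> G
Bits 110 -> D
Bits 10 -> G


Decoded message: GGGDG


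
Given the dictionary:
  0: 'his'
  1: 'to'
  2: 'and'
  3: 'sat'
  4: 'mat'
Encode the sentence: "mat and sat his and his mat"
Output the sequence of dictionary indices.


Look up each word in the dictionary:
  'mat' -> 4
  'and' -> 2
  'sat' -> 3
  'his' -> 0
  'and' -> 2
  'his' -> 0
  'mat' -> 4

Encoded: [4, 2, 3, 0, 2, 0, 4]


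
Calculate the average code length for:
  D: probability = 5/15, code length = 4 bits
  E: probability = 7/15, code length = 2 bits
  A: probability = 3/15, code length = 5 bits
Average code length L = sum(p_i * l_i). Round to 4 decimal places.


Weighted contributions p_i * l_i:
  D: (5/15) * 4 = 20/15
  E: (7/15) * 2 = 14/15
  A: (3/15) * 5 = 15/15
Sum = (20 + 14 + 15)/15 = 49/15

L = 49/15 = 3.2667 bits/symbol


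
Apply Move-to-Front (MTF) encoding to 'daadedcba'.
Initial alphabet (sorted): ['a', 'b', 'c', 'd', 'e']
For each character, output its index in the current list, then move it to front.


MTF encoding:
'd': index 3 in ['a', 'b', 'c', 'd', 'e'] -> ['d', 'a', 'b', 'c', 'e']
'a': index 1 in ['d', 'a', 'b', 'c', 'e'] -> ['a', 'd', 'b', 'c', 'e']
'a': index 0 in ['a', 'd', 'b', 'c', 'e'] -> ['a', 'd', 'b', 'c', 'e']
'd': index 1 in ['a', 'd', 'b', 'c', 'e'] -> ['d', 'a', 'b', 'c', 'e']
'e': index 4 in ['d', 'a', 'b', 'c', 'e'] -> ['e', 'd', 'a', 'b', 'c']
'd': index 1 in ['e', 'd', 'a', 'b', 'c'] -> ['d', 'e', 'a', 'b', 'c']
'c': index 4 in ['d', 'e', 'a', 'b', 'c'] -> ['c', 'd', 'e', 'a', 'b']
'b': index 4 in ['c', 'd', 'e', 'a', 'b'] -> ['b', 'c', 'd', 'e', 'a']
'a': index 4 in ['b', 'c', 'd', 'e', 'a'] -> ['a', 'b', 'c', 'd', 'e']


Output: [3, 1, 0, 1, 4, 1, 4, 4, 4]


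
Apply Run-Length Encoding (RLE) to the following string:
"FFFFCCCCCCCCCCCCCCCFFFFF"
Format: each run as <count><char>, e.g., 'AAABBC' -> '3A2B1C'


Scanning runs left to right:
  i=0: run of 'F' x 4 -> '4F'
  i=4: run of 'C' x 15 -> '15C'
  i=19: run of 'F' x 5 -> '5F'

RLE = 4F15C5F


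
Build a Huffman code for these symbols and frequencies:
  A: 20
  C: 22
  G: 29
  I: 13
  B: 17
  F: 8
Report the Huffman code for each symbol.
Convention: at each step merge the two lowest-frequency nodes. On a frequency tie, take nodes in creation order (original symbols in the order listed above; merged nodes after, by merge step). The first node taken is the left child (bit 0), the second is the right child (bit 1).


Huffman tree construction:
Step 1: Merge F(8) + I(13) = 21
Step 2: Merge B(17) + A(20) = 37
Step 3: Merge (F+I)(21) + C(22) = 43
Step 4: Merge G(29) + (B+A)(37) = 66
Step 5: Merge ((F+I)+C)(43) + (G+(B+A))(66) = 109
Read each symbol's code off the tree from the root (left child = 0, right child = 1).

Codes:
  A: 111 (length 3)
  C: 01 (length 2)
  G: 10 (length 2)
  I: 001 (length 3)
  B: 110 (length 3)
  F: 000 (length 3)
Average code length: 276/109 = 2.5321 bits/symbol


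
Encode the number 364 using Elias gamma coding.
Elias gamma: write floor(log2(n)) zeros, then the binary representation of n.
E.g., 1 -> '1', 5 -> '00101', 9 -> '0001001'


num_bits = floor(log2(364)) + 1 = 9
leading_zeros = num_bits - 1 = 8
binary(364) = 101101100

Elias gamma(364) = '00000000' + '101101100' = 00000000101101100 (17 bits)


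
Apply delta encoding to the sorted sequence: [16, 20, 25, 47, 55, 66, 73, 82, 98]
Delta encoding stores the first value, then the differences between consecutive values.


First value: 16
Deltas:
  20 - 16 = 4
  25 - 20 = 5
  47 - 25 = 22
  55 - 47 = 8
  66 - 55 = 11
  73 - 66 = 7
  82 - 73 = 9
  98 - 82 = 16


Delta encoded: [16, 4, 5, 22, 8, 11, 7, 9, 16]


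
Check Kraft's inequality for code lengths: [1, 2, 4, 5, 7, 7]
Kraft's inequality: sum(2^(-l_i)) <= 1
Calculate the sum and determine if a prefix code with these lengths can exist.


Sum = 2^(-1) + 2^(-2) + 2^(-4) + 2^(-5) + 2^(-7) + 2^(-7)
    = 0.5 + 0.25 + 0.0625 + 0.03125 + 0.0078125 + 0.0078125
    = 110/128 = 0.859375
Since 0.859375 <= 1, Kraft's inequality IS satisfied.
A prefix code with these lengths CAN exist.

Kraft sum = 0.859375. Satisfied.


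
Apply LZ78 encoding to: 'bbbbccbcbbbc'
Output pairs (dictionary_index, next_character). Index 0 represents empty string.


LZ78 encoding steps:
Dictionary: {0: ''}
Step 1: w='' (idx 0), next='b' -> output (0, 'b'), add 'b' as idx 1
Step 2: w='b' (idx 1), next='b' -> output (1, 'b'), add 'bb' as idx 2
Step 3: w='b' (idx 1), next='c' -> output (1, 'c'), add 'bc' as idx 3
Step 4: w='' (idx 0), next='c' -> output (0, 'c'), add 'c' as idx 4
Step 5: w='bc' (idx 3), next='b' -> output (3, 'b'), add 'bcb' as idx 5
Step 6: w='bb' (idx 2), next='c' -> output (2, 'c'), add 'bbc' as idx 6


Encoded: [(0, 'b'), (1, 'b'), (1, 'c'), (0, 'c'), (3, 'b'), (2, 'c')]


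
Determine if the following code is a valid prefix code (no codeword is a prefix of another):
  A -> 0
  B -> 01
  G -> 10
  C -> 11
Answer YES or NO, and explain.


Checking each pair (does one codeword prefix another?):
  A='0' vs B='01': prefix -- VIOLATION

NO -- this is NOT a valid prefix code. A (0) is a prefix of B (01).


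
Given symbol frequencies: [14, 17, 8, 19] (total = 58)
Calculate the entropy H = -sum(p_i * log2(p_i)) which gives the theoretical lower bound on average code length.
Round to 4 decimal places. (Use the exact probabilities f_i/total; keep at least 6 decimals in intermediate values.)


Per-symbol terms -p_i * log2(p_i) with p_i = f_i/58:
  p = 14/58 = 0.241379: log2(p) = -2.050626, -p*log2(p) = 0.494979
  p = 17/58 = 0.293103: log2(p) = -1.770518, -p*log2(p) = 0.518945
  p = 8/58 = 0.137931: log2(p) = -2.857981, -p*log2(p) = 0.394204
  p = 19/58 = 0.327586: log2(p) = -1.610053, -p*log2(p) = 0.527431
H = 0.494979 + 0.518945 + 0.394204 + 0.527431 = 1.935559

H = 1.9356 bits/symbol


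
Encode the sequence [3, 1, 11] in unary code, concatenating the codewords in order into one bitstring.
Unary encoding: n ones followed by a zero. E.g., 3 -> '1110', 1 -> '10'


Encode each number as n ones followed by a terminating 0:
  3 -> 1110 (4 bits)
  1 -> 10 (2 bits)
  11 -> 111111111110 (12 bits)
Total length = 4 + 2 + 12 = 18 bits.

Unary([3, 1, 11]) = 111010111111111110 (18 bits)


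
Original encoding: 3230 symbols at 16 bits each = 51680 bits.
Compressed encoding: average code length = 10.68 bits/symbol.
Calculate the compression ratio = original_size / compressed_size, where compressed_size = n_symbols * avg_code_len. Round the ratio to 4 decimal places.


original_size = n_symbols * orig_bits = 3230 * 16 = 51680 bits
compressed_size = n_symbols * avg_code_len = 3230 * 10.68 = 34496.4 bits
ratio = original_size / compressed_size = 51680 / 34496.4 = 1.4981

Compression ratio = 1.4981


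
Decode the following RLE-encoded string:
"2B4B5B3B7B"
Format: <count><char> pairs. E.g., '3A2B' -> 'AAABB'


Expanding each <count><char> pair:
  2B -> 'BB'
  4B -> 'BBBB'
  5B -> 'BBBBB'
  3B -> 'BBB'
  7B -> 'BBBBBBB'

Decoded = BBBBBBBBBBBBBBBBBBBBB
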